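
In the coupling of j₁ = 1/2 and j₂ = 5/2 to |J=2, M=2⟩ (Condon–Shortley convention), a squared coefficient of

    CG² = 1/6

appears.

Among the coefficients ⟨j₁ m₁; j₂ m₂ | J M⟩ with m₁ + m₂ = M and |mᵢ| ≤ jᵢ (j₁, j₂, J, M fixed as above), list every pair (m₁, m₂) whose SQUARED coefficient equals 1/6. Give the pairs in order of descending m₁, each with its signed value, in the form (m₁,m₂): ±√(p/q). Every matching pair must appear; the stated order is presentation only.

Admissible pairs with m₁+m₂ = M = 2: (-1/2,5/2), (1/2,3/2)
  (m₁,m₂)=(1/2,3/2): CG² = 1/6, CG = +√(1/6)   ← matches the target
  (m₁,m₂)=(-1/2,5/2): CG² = 5/6, CG = −√(5/6)
Pairs with CG² = 1/6: (1/2,3/2): +√(1/6)

(1/2,3/2): +√(1/6)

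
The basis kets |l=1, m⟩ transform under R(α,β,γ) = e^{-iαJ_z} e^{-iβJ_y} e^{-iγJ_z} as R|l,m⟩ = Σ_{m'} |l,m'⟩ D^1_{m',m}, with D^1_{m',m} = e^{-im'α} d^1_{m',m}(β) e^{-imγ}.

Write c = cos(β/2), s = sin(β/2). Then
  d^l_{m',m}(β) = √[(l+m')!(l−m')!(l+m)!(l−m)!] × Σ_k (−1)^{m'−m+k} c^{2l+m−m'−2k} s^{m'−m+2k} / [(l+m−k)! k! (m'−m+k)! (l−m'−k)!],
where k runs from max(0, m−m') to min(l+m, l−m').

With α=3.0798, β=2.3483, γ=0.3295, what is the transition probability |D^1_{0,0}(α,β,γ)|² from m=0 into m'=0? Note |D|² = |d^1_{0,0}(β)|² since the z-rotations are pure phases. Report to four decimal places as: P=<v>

D^1_{0,0}(3.0798,2.3483,0.3295) = e^{-i·0·3.0798}·d^1_{0,0}(2.3483)·e^{-i·0·0.3295}. Compute d first:
c=cos(2.348300/2)=0.386327, s=sin(2.348300/2)=0.922362; N=√[1·1·1·1]=1.000000
k∈{0,1} keeps every argument non-negative
  k=0: (−1)^0·1.0000/(1)·0.3863^2·0.9224^0 = +0.149249
  k=1: (−1)^1·1.0000/(1)·0.3863^0·0.9224^2 = -0.850751
d^1_{0,0}(2.3483) = +0.149249 -0.850751 = -0.701503
|D^1_{0,0}|² = |d^1_{0,0}(β)|² = (-0.701503)² = 0.492106 (the z-rotation phases have unit modulus)

P=0.4921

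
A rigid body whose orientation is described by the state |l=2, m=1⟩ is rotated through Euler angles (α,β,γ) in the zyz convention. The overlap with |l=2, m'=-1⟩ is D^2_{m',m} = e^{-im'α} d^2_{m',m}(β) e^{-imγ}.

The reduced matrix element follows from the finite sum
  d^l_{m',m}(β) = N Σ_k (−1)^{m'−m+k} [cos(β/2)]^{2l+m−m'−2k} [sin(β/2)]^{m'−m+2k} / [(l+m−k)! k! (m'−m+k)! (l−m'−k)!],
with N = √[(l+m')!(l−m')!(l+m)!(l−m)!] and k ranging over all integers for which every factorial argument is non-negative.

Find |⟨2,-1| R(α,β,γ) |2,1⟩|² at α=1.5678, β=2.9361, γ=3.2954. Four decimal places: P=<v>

P=0.8984

Split into d^2_{-1,1}(β=2.9361) × two z-phases.
Half-angle: c=0.102566, s=0.994726. N=√(1·6·6·1)=6.000000
The bounds max(0,m−m')=2 and min(l+m,l−m')=3 give 2 terms
  k=2: (−1)^0·6.0000/(2)·0.1026^2·0.9947^2 = +0.031227
  k=3: (−1)^1·6.0000/(6)·0.1026^0·0.9947^4 = -0.979071
d^2_{-1,1}(2.9361) = +0.031227 -0.979071 = -0.947844
|D^2_{-1,1}|² = |d^2_{-1,1}(β)|² = (-0.947844)² = 0.898408 (the z-rotation phases have unit modulus)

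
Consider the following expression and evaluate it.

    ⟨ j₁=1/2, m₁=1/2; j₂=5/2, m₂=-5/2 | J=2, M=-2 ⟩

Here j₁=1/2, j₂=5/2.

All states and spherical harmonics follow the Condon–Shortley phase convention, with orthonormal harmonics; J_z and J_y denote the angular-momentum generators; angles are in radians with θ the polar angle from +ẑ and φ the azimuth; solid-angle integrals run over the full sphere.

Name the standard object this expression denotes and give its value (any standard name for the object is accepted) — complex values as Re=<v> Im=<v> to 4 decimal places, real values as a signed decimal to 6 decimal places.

This is a Clebsch–Gordan (vector-coupling) coefficient.
j₁+j₂−J=1  J+j₁−j₂=0  J−j₁+j₂=4  j₁+j₂+J+1=6
(j₁±m₁, j₂±m₂, J±M) = (1,0,0,5,0,4)
P² = 480
sum k=0..0:
  [0] +1/24 = 1/24
S = 1/24
C² = P²·S² = 5/6 ; C = +0.912871

Clebsch–Gordan coefficient, +√(5/6) ≈ +0.912871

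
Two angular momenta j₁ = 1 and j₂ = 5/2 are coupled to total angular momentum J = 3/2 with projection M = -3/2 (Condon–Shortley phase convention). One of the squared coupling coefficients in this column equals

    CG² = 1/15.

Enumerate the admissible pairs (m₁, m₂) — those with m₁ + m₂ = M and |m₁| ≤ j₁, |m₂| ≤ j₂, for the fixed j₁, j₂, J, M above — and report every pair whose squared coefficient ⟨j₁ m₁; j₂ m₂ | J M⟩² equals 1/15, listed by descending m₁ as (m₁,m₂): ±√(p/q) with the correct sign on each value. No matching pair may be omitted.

Admissible pairs with m₁+m₂ = M = -3/2: (-1,-1/2), (0,-3/2), (1,-5/2)
  (m₁,m₂)=(1,-5/2): CG² = 2/3, CG = +√(2/3)
  (m₁,m₂)=(0,-3/2): CG² = 4/15, CG = −√(4/15)
  (m₁,m₂)=(-1,-1/2): CG² = 1/15, CG = +√(1/15)   ← matches the target
Pairs with CG² = 1/15: (-1,-1/2): +√(1/15)

(-1,-1/2): +√(1/15)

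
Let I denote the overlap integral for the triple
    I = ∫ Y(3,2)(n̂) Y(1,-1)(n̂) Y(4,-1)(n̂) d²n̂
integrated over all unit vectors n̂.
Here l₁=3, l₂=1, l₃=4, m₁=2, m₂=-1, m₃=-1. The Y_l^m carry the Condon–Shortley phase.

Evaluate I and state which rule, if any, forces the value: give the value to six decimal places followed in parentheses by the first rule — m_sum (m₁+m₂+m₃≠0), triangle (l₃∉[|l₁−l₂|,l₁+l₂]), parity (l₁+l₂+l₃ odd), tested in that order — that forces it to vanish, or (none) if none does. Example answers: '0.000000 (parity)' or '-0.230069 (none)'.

-0.106622 (none)

m-sum 0 ✓  L=8 even ✓  2≤4≤4 ✓
Π(2lᵢ+1) = 7×3×9 = 189
triangle coeff Δ(3,1,4) = 1/252
Σ_t [0,0]: t=0:+1/36 = 1/36
(3j)²=4/63 [(3 1 4; 0 0 0)], sign=+1
Σ_t [0,0]: t=0:+1/240 = 1/240
(3j)²=1/84 [(3 1 4; 2 -1 -1)], sign=-1
⇒ 4πI² = 1/7
I = (-1)√(1/7/(4π)) = -0.10662181
No selection rule forces the value: the integral is nonzero (none).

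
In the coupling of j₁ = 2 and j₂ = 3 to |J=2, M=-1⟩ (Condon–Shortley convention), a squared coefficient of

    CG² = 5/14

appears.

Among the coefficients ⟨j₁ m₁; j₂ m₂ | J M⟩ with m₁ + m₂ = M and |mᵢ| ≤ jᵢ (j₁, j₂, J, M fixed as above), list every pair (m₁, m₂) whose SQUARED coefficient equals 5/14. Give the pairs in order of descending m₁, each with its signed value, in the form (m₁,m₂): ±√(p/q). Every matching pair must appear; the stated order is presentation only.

(2,-3): +√(5/14)

Admissible pairs with m₁+m₂ = M = -1: (-2,1), (-1,0), (0,-1), (1,-2), (2,-3)
  (m₁,m₂)=(2,-3): CG² = 5/14, CG = +√(5/14)   ← matches the target
  (m₁,m₂)=(1,-2): CG² = 0/1, CG = 0
  (m₁,m₂)=(0,-1): CG² = 1/7, CG = −√(1/7)
  (m₁,m₂)=(-1,0): CG² = 2/7, CG = +√(2/7)
  (m₁,m₂)=(-2,1): CG² = 3/14, CG = −√(3/14)
Pairs with CG² = 5/14: (2,-3): +√(5/14)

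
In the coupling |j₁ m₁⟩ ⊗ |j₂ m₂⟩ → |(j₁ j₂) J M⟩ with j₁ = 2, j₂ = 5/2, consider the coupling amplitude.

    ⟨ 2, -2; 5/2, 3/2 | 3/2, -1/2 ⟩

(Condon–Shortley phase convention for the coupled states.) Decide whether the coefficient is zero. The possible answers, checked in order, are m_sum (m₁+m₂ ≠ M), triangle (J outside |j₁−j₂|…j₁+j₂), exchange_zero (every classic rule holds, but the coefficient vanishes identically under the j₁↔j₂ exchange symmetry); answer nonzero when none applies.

m-sum: m₁+m₂ = -2+3/2 = -1/2, M = -1/2  ✓
triangle: |j₁−j₂| = 1/2 ≤ J = 3/2 ≤ j₁+j₂ = 9/2  ✓
exchange: j₁≠j₂ or m₁≠m₂ — the exchange symmetry imposes no constraint here
value check: CG = −√(32/105) = -0.552052 ≠ 0

nonzero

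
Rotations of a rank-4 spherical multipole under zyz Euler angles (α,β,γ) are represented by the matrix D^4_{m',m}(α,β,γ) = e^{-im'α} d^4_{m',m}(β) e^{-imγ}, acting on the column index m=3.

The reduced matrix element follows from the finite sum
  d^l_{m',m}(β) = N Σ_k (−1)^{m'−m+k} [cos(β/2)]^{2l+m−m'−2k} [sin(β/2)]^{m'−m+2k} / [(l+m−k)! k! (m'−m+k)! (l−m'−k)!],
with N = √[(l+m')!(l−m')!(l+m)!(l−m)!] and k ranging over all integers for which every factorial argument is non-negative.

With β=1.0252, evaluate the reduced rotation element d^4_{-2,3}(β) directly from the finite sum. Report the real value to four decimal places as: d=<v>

d=0.1886

d^4_{-2,3}(β=1.0252) via the finite sum:
With c≡cos(β/2)=0.871472 and s≡sin(β/2)=0.490445, N=[2·720·5040·1]^{1/2}=2693.993318
The bounds max(0,m−m')=5 and min(l+m,l−m')=6 give 2 terms
  k=5: (−1)^0·2693.9933/(240)·0.8715^3·0.4904^5 = +0.210813
  k=6: (−1)^1·2693.9933/(720)·0.8715^1·0.4904^7 = -0.022256
d^4_{-2,3}(1.0252) = +0.210813 -0.022256 = +0.188556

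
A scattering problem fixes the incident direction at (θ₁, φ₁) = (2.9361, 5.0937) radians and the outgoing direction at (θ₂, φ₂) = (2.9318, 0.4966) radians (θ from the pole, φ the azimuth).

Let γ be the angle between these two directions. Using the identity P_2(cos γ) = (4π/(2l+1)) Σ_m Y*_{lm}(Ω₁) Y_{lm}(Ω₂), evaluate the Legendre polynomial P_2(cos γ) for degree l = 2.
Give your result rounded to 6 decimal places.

0.861192

Expand P_2 via completeness: Σ_{m} conj(Y_{2,m}) at Ω₁ times Y_{2,m} at Ω₂ —
  term(m=-2) = -0.00026 + 0.00006j   from Y*(Ω₁)=-0.01163 - 0.01111j, Y(Ω₂)=0.00915 - 0.01404j
  term(m=-1) = -0.00279 - 0.02412j   from Y*(Ω₁)=-0.05743 + 0.14324j, Y(Ω₂)=-0.13835 + 0.07497j
  term(m=+0) = 0.34877 + 0.00000j   from Y*(Ω₁)=0.59139 + 0.00000j, Y(Ω₂)=0.58975 + 0.00000j
  term(m=+1) = -0.00279 + 0.02412j   from Y*(Ω₁)=0.05743 + 0.14324j, Y(Ω₂)=0.13835 + 0.07497j
  term(m=+2) = -0.00026 - 0.00006j   from Y*(Ω₁)=-0.01163 + 0.01111j, Y(Ω₂)=0.00915 + 0.01404j
Accumulated sum 0.34266 + 0.00000j; after 4π/(2l+1) scaling, 0.86119 + 0.00000j ⇒ P_2 = 0.861192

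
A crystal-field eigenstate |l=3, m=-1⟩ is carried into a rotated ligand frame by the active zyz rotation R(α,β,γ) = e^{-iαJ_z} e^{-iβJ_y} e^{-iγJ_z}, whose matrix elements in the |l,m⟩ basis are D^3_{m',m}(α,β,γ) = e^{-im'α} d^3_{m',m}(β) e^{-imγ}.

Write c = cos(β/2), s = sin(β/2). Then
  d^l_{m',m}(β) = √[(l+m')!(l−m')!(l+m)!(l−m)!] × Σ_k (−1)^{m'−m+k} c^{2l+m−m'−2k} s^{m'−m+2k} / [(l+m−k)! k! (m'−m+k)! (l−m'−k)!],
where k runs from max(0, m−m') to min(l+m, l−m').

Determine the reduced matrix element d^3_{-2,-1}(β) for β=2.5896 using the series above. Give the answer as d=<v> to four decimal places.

d^3_{-2,-1}(β=2.5896) via the finite sum:
c=cos(2.589600/2)=0.272506, s=sin(2.589600/2)=0.962154; N=√[1·120·2·24]=75.894664
Admissible k: 1..2 (factorial args all ≥0)
  k=1: (−1)^0·75.8947/(24)·0.2725^5·0.9622^1 = +0.004572
  k=2: (−1)^1·75.8947/(12)·0.2725^3·0.9622^3 = -0.113996
d^3_{-2,-1}(2.5896) = +0.004572 -0.113996 = -0.109424

d=-0.1094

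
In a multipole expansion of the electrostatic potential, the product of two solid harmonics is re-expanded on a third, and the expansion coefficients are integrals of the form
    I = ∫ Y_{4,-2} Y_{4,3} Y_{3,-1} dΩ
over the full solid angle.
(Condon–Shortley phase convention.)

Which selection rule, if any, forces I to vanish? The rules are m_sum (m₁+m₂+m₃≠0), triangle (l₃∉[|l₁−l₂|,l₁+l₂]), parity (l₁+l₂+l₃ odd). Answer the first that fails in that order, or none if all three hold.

azimuthal sum: -2 + 3 − 1 = 0  ✓
0 ≤ 3 ≤ 8 (triangle on l)  ✓
L = 4 + 4 + 3 = 11 (odd)  ✗

parity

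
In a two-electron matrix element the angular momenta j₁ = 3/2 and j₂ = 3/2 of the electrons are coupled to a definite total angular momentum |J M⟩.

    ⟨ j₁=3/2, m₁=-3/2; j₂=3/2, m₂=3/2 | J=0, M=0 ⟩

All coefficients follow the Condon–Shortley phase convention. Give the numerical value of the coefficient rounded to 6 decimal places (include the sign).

-0.500000

j₁+j₂−J=3  J+j₁−j₂=0  J−j₁+j₂=0  j₁+j₂+J+1=4
(j₁±m₁, j₂±m₂, J±M) = (0,3,3,0,0,0)
P² = 9
sum k=3..3:
  [3] −1/6 = -1/6
S = -1/6
C² = P²·S² = 1/4 ; C = -0.500000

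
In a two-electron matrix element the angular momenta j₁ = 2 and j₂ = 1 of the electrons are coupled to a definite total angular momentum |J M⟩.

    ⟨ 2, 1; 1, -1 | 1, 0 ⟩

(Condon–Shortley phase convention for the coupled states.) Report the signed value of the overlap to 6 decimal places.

√[3·2!2!0!/5! · 3!1!0!2!1!1!] = √(6/5)
  +(−1)^0/∏(0,2,1,0,1,0)! = 1/2  (running 1/2)
⟨..|..⟩ = √(6/5)·(1/2) = +0.547723

+√(3/10) ≈ +0.547723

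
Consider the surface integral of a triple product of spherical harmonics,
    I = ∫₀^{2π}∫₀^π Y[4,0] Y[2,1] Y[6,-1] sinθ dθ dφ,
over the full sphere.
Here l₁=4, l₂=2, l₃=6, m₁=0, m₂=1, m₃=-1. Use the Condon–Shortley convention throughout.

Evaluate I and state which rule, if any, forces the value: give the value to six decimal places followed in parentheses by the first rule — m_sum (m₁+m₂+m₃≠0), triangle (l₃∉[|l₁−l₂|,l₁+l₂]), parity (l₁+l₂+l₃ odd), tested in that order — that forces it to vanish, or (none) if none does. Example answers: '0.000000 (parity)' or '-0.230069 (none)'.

Rules hold: Σm=0, L=12 even, 2≤6≤6.
N = 9·5·13 = 585
Δ = 0!·8!·4!/13! = 1/6435
Racah Σ t=0..0: t=0:+1/2304 = 1/2304
⇒ 3j(4 2 6; 0 0 0)² = 5/143, sgn +1
Racah Σ t=0..0: t=0:+1/3456 = 1/3456
⇒ 3j(4 2 6; 0 1 -1)² = 35/1287, sgn -1
4πI² = N·(3j₀)²·(3jₘ)² = 875/1573
I = -1·√(0.556262/4π) = -0.21039467
No selection rule forces the value: the integral is nonzero (none).

-0.210395 (none)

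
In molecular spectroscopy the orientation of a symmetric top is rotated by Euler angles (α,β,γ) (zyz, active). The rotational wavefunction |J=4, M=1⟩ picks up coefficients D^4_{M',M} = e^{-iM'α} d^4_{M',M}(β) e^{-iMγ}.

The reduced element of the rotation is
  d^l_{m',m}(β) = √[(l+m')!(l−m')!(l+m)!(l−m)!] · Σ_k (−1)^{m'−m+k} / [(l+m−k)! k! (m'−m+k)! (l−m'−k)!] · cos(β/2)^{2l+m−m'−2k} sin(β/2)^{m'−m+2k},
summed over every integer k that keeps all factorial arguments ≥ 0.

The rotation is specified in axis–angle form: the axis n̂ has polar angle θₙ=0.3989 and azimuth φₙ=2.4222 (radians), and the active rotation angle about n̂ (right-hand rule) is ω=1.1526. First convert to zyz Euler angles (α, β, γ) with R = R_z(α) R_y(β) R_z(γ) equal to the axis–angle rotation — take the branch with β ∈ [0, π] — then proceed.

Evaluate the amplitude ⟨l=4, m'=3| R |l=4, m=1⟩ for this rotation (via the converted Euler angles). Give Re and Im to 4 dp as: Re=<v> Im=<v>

Axis–angle → zyz. n̂ = (sinθₙcosφₙ, sinθₙsinφₙ, cosθₙ) = (-0.292161, +0.255931, +0.921489), ω = 1.1526.
R = I cosω + sinω [n̂]ₓ + (1−cosω) n̂n̂ᵀ gives
  R = [+0.456806, -0.886484, +0.073988; +0.797671, +0.445013, +0.407044; -0.393763, -0.126922, +0.910407]
β = atan2(√(R₁₃²+R₂₃²), R₃₃) = 0.426529; α = atan2(R₂₃, R₁₃) mod 2π = 1.390991; γ = atan2(R₃₂, −R₃₁) mod 2π = 5.971369
D^4_{3,1}(1.3910,0.4265,5.9714) = e^{-i·3·1.3910}·d^4_{3,1}(0.4265)·e^{-i·1·5.9714}. Compute d first:
Half-angle: c=0.977345, s=0.211652. N=√(5040·1·120·6)=1904.940944
k∈{0,1} keeps every argument non-negative
  k=0: (−1)^2·1904.9409/(240)·0.9773^6·0.2117^2 = +0.309886
  k=1: (−1)^3·1904.9409/(144)·0.9773^4·0.2117^4 = -0.024221
d^4_{3,1}(0.4265) = +0.309886 -0.024221 = +0.285664
Phases: e^{-i·(3)·1.3910}=-0.513634+0.858009i, e^{-i·(1)·5.9714}=+0.951778+0.306788i ⇒ D=-0.214846+0.188269i

Re=-0.2148 Im=0.1883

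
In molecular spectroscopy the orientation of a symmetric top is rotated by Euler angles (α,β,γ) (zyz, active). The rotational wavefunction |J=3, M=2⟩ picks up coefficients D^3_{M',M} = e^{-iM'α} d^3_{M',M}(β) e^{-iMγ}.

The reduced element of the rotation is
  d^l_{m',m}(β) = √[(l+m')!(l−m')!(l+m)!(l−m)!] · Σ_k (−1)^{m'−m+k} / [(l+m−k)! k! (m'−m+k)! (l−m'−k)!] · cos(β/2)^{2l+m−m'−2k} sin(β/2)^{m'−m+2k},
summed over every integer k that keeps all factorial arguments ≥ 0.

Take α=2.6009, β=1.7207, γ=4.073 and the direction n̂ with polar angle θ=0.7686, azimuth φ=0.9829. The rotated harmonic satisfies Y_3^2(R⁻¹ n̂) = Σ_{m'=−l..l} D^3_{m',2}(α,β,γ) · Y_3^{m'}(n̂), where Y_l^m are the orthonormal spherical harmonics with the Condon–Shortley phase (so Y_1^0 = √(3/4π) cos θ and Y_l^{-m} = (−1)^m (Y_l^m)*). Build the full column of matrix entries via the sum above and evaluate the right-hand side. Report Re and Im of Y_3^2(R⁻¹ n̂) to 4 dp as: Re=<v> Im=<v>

Re=-0.1335 Im=0.0425

Need the full column D^3_{m',2} for m'=−3..3 at α=2.6009, β=1.7207, γ=4.0730.
cos(β/2)=0.652172, sin(β/2)=0.758071
d^3_{-3,2}: single k=5 term ⇒ +0.399933;  D = +0.376596-0.134616i
d^3_{-2,2}: k∈[4..5] ⇒ +0.702318 -0.189784 = +0.512534;  D = -0.502582-0.100515i
d^3_{-1,2}: k∈[3..4] ⇒ +0.764269 -0.516311 = +0.247958;  D = +0.183429+0.166844i
d^3_{0,2}: k∈[2..3] ⇒ +0.569416 -0.769351 = -0.199935;  D = +0.057558+0.191471i
d^3_{1,2}: k∈[1..2] ⇒ +0.282827 -0.764269 = -0.481442;  D = +0.118492-0.466632i
d^3_{2,2}: k∈[0..1] ⇒ +0.076944 -0.519803 = -0.442859;  D = -0.314389+0.311903i
d^3_{3,2}: single k=0 term ⇒ -0.219077;  D = +0.212759-0.052232i
Y_3^{m'}(θ=0.7686,φ=0.9829) and Σ D·Y over m':
  (+0.3766-0.1346i)·(-0.1375-0.0269i)  (-0.5026-0.1005i)·(-0.1366-0.3277i)  (+0.1834+0.1668i)·(+0.1974-0.2961i)  (+0.0576+0.1915i)·(-0.1116+0.0000i)  (+0.1185-0.4666i)·(-0.1974-0.2961i)  (-0.3144+0.3119i)·(-0.1366+0.3277i)  (+0.2128-0.0522i)·(+0.1375-0.0269i)
Y_3^2(R⁻¹ n̂) = -0.133460+0.042536i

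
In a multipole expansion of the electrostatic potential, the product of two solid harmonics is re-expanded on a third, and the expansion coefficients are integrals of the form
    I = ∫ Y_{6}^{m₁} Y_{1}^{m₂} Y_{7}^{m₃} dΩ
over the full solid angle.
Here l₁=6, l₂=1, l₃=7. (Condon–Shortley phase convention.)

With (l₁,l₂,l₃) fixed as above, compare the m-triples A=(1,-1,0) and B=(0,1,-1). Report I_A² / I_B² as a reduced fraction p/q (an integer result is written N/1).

Same 6,1,7: normalisation and zero-m 3j drop out of the ratio.
A: Δ: 0! 12! 2! / 15! → 1/1365; sum: t=0:+1/1209600 = 1/1209600; 3j²(6 1 7; 1 -1 0) = Δ·Π!·Σ² = 1/65  (sign -1)
B: Δ: 0! 12! 2! / 15! → 1/1365; sum: t=0:+1/1036800 = 1/1036800; 3j²(6 1 7; 0 1 -1) = Δ·Π!·Σ² = 4/195  (sign +1)
I_A²/I_B² = (1/65)/(4/195) = 3/4

3/4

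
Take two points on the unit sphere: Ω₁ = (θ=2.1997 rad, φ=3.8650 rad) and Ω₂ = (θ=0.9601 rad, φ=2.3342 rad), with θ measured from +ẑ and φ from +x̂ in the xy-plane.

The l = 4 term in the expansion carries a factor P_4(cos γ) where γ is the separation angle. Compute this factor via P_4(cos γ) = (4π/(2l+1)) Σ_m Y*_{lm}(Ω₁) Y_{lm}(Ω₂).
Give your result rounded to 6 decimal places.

0.053515

Addition theorem: P_4(cos γ) = (4π/9) Σ_m Y*_{lm}(Ω₁) Y_{lm}(Ω₂), m = −4…4:
  m=-4: (-0.183462+0.046448i) × (-0.198576-0.017515i) = +0.037245-0.006010i  (running Σ = +0.037245-0.006010i)
  m=-3: (-0.219678+0.321498i) × (+0.296861-0.260060i) = +0.018395+0.152570i  (running Σ = +0.055640+0.146560i)
  m=-2: (+0.038479+0.308765i) × (-0.012853+0.292004i) = -0.090655+0.007267i  (running Σ = -0.035015+0.153827i)
  m=-1: (-0.097445-0.086055i) × (+0.107283+0.112109i) = -0.000807-0.020157i  (running Σ = -0.035822+0.133670i)
  m=0: (-0.337479-0.000000i) × (-0.325860+0.000000i) = +0.109971+0.000000i  (running Σ = +0.074149+0.133670i)
  m=1: (+0.097445-0.086055i) × (-0.107283+0.112109i) = -0.000807+0.020157i  (running Σ = +0.073342+0.153827i)
  m=2: (+0.038479-0.308765i) × (-0.012853-0.292004i) = -0.090655-0.007267i  (running Σ = -0.017313+0.146560i)
  m=3: (+0.219678+0.321498i) × (-0.296861-0.260060i) = +0.018395-0.152570i  (running Σ = +0.001082-0.006010i)
  m=4: (-0.183462-0.046448i) × (-0.198576+0.017515i) = +0.037245+0.006010i  (running Σ = +0.038327+0.000000i)
Σ over m = +0.038327+0.000000i; ×(4π/9) → +0.053515+0.000000i. Real part: 0.053515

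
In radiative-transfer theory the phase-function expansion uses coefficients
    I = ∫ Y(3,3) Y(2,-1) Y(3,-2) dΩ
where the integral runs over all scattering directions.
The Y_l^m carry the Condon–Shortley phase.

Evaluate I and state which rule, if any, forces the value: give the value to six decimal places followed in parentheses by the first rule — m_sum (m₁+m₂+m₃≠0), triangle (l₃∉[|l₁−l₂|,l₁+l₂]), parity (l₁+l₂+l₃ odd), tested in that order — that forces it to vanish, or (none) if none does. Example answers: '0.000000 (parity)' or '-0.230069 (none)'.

Rules hold: Σm=0, L=8 even, 1≤3≤5.
N = 7·5·7 = 245
Δ = 2!·4!·2!/9! = 1/3780
Racah Σ t=0..2: t=0:+1/24 t=1:−1/4 t=2:+1/24 = -1/6
⇒ 3j(3 2 3; 0 0 0)² = 4/105, sgn +1
Racah Σ t=0..0: t=0:+1/48 = 1/48
⇒ 3j(3 2 3; 3 -1 -2)² = 5/84, sgn -1
4πI² = N·(3j₀)²·(3jₘ)² = 5/9
I = -1·√(0.555556/4π) = -0.21026104
No selection rule forces the value: the integral is nonzero (none).

-0.210261 (none)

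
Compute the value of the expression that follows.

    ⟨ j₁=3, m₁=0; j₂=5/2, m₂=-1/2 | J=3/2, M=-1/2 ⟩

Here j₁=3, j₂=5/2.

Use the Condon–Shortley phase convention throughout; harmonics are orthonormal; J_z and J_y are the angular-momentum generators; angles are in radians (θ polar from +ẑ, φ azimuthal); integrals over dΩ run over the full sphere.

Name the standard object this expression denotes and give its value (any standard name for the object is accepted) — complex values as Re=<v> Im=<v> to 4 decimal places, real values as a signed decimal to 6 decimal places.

Clebsch–Gordan coefficient, +√(4/35) ≈ +0.338062

This is a Clebsch–Gordan (vector-coupling) coefficient.
j₁+j₂−J=4  J+j₁−j₂=2  J−j₁+j₂=1  j₁+j₂+J+1=8
(j₁±m₁, j₂±m₂, J±M) = (3,3,2,3,1,2)
P² = 144/35
sum k=1..2:
  [1] −1/12 = -1/12
  [2] +1/4 = 1/4
S = 1/6
C² = P²·S² = 4/35 ; C = +0.338062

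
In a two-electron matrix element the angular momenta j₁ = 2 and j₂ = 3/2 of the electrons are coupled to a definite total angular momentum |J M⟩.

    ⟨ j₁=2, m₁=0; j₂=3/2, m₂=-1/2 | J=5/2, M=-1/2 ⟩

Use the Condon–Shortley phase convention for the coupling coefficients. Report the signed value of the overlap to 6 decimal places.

+√(3/35) ≈ +0.292770

triangle: 1!·3!·2!/7! = 12/5040
(j±m)!: 2!·2!·1!·2!·2!·3! = 96
prefactor² = (2J+1)·Δ·N² = 48/35
  k=0: +1/(0!·1!·2!·1!·1!·1!) = 1/2
  k=1: −1/(1!·0!·1!·0!·2!·2!) = -1/4
Σ = 1/4  ⇒  CG² = 48/35·(1/4)² = 3/35
CG = +√(3/35) = +0.292770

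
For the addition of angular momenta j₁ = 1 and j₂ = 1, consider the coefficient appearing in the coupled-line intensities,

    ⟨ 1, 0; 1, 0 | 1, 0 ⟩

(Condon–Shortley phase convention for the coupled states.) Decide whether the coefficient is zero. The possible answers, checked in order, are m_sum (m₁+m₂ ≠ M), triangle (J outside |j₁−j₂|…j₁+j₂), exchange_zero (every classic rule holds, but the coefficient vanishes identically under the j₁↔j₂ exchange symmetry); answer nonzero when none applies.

m-sum: m₁+m₂ = 0+0 = 0, M = 0  ✓
triangle: |j₁−j₂| = 0 ≤ J = 1 ≤ j₁+j₂ = 2  ✓
exchange: j₁=j₂ and m₁=m₂, and (−1)^(j₁+j₂−J) = (−1)^1 = −1 forces ⟨j₁m₁;j₂m₂|JM⟩ = −⟨j₂m₂;j₁m₁|JM⟩ = −⟨j₁m₁;j₂m₂|JM⟩ ⇒ the coefficient vanishes identically
Racah sum check: Σ_k collapses to 0 ⇒ CG = 0

exchange_zero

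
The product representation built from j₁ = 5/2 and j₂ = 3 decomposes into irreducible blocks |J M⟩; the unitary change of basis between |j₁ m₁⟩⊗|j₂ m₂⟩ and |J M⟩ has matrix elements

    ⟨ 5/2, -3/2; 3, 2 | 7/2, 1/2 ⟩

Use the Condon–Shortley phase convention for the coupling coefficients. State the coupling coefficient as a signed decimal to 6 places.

+0.563436

√[8·2!3!4!/10! · 1!4!5!1!4!3!] = √(9216/35)
  +(−1)^1/∏(1,1,3,4,0,0)! = -1/144  (running -1/144)
  +(−1)^2/∏(2,0,2,3,1,1)! = 1/24  (running 5/144)
⟨..|..⟩ = √(9216/35)·(5/144) = +0.563436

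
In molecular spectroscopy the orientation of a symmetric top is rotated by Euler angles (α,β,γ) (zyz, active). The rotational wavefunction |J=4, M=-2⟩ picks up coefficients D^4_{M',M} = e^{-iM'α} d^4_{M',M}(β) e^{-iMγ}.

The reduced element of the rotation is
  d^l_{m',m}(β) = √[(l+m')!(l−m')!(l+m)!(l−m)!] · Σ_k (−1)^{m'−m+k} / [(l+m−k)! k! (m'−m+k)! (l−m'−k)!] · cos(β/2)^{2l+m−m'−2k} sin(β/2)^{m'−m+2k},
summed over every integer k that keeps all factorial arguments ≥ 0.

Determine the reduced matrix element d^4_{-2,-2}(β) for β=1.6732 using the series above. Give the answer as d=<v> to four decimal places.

d=0.3604

d^4_{-2,-2}(β=1.6732) via the finite sum:
With c≡cos(β/2)=0.669991 and s≡sin(β/2)=0.742369, N=[2·720·2·720]^{1/2}=1440.000000
Admissible k: 0..2 (factorial args all ≥0)
  k=0: (−1)^0·1440.0000/(1440)·0.6700^8·0.7424^0 = +0.040602
  k=1: (−1)^1·1440.0000/(120)·0.6700^6·0.7424^2 = -0.598183
  k=2: (−1)^2·1440.0000/(96)·0.6700^4·0.7424^4 = +0.918009
d^4_{-2,-2}(1.6732) = +0.040602 -0.598183 +0.918009 = +0.360428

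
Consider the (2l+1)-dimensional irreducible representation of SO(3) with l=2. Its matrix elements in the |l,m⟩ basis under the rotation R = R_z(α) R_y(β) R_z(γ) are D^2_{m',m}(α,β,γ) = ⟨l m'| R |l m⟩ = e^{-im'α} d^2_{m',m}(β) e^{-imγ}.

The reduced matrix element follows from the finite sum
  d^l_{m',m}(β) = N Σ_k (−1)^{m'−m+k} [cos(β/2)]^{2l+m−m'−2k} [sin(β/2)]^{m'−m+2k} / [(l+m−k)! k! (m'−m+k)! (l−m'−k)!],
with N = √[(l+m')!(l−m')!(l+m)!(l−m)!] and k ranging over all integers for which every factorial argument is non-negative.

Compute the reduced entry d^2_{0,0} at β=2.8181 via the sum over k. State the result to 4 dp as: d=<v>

d^2_{0,0}(β=2.8181) via the finite sum:
c=cos(2.818100/2)=0.161042, s=sin(2.818100/2)=0.986948; N=√[2·2·2·2]=4.000000
The bounds max(0,m−m')=0 and min(l+m,l−m')=2 give 3 terms
  k=0: (−1)^0·4.0000/(4)·0.1610^4·0.9869^0 = +0.000673
  k=1: (−1)^1·4.0000/(1)·0.1610^2·0.9869^2 = -0.101048
  k=2: (−1)^2·4.0000/(4)·0.1610^0·0.9869^4 = +0.948804
d^2_{0,0}(2.8181) = +0.000673 -0.101048 +0.948804 = +0.848428

d=0.8484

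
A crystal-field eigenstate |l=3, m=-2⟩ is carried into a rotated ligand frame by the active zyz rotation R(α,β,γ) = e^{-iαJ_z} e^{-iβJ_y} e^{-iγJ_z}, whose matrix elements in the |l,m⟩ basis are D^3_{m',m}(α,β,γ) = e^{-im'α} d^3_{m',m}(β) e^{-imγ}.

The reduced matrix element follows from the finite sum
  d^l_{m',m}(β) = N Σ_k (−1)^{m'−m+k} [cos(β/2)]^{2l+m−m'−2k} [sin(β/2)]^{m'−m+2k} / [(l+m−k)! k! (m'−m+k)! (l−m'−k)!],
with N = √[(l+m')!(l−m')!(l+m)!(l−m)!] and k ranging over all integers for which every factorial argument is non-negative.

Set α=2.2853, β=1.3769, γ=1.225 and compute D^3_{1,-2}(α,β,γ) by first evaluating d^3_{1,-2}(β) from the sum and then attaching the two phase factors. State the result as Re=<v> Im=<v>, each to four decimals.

Re=-0.4875 Im=-0.0810

Split into d^3_{1,-2}(β=1.3769) × two z-phases.
With c≡cos(β/2)=0.772232 and s≡sin(β/2)=0.635341, N=[24·2·1·120]^{1/2}=75.894664
Admissible k: 0..1 (factorial args all ≥0)
  k=0: (−1)^3·75.8947/(12)·0.7722^3·0.6353^3 = -0.746953
  k=1: (−1)^4·75.8947/(24)·0.7722^1·0.6353^5 = +0.252803
d^3_{1,-2}(1.3769) = -0.746953 +0.252803 = -0.494151
Attach z-rotation phases: D = e^{-i(1)(2.2853)}·(-0.494151)·e^{-i(-2)(1.2250)} = -0.487464-0.081019i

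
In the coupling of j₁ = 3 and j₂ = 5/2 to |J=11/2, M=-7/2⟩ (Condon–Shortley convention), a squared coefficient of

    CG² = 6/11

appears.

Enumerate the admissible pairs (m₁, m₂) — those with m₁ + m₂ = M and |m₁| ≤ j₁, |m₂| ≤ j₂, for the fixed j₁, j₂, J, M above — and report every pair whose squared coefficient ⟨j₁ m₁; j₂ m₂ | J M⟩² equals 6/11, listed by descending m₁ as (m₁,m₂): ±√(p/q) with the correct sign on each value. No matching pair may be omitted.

(-2,-3/2): +√(6/11)

Admissible pairs with m₁+m₂ = M = -7/2: (-3,-1/2), (-2,-3/2), (-1,-5/2)
  (m₁,m₂)=(-1,-5/2): CG² = 3/11, CG = +√(3/11)
  (m₁,m₂)=(-2,-3/2): CG² = 6/11, CG = +√(6/11)   ← matches the target
  (m₁,m₂)=(-3,-1/2): CG² = 2/11, CG = +√(2/11)
Pairs with CG² = 6/11: (-2,-3/2): +√(6/11)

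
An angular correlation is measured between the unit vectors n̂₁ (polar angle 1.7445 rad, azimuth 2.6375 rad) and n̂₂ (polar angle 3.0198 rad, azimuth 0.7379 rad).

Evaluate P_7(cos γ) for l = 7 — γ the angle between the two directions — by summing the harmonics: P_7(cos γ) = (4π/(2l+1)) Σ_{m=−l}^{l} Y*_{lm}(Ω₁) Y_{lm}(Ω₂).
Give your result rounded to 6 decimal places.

-0.246294

Addition theorem: P_7(cos γ) = (4π/15) Σ_m Y*_{lm}(Ω₁) Y_{lm}(Ω₂), m = −7…7:
  m=-7: (0.416419, -0.169740) × (0.000000, 0.000000) = (0.000000, 0.000000)  (running Σ = (0.000000, 0.000000))
  m=-6: (0.293224, 0.034475) × (0.000002, -0.000006) = (0.000001, -0.000002)  (running Σ = (0.000001, -0.000002))
  m=-5: (-0.169196, -0.121079) × (-0.000098, 0.000060) = (0.000024, 0.000002)  (running Σ = (0.000025, 0.000000))
  m=-4: (-0.134359, -0.281317) × (0.001529, 0.000294) = (-0.000123, -0.000469)  (running Σ = (-0.000098, -0.000469))
  m=-3: (-0.007148, 0.122009) × (-0.009133, -0.012192) = (0.001553, -0.001027)  (running Σ = (0.001455, -0.001496))
  m=-2: (-0.165700, 0.262768) × (-0.009879, 0.103676) = (-0.025606, -0.019775)  (running Σ = (-0.024151, -0.021271))
  m=-1: (0.076995, -0.042473) × (0.331836, -0.301720) = (0.012735, -0.037325)  (running Σ = (-0.011416, -0.058596))
  m=0: (0.309176, -0.000000) × (-0.877041, 0.000000) = (-0.271160, 0.000000)  (running Σ = (-0.282576, -0.058596))
  m=1: (-0.076995, -0.042473) × (-0.331836, -0.301720) = (0.012735, 0.037325)  (running Σ = (-0.269841, -0.021271))
  m=2: (-0.165700, -0.262768) × (-0.009879, -0.103676) = (-0.025606, 0.019775)  (running Σ = (-0.295447, -0.001496))
  m=3: (0.007148, 0.122009) × (0.009133, -0.012192) = (0.001553, 0.001027)  (running Σ = (-0.293894, -0.000469))
  m=4: (-0.134359, 0.281317) × (0.001529, -0.000294) = (-0.000123, 0.000469)  (running Σ = (-0.294017, 0.000000))
  m=5: (0.169196, -0.121079) × (0.000098, 0.000060) = (0.000024, -0.000002)  (running Σ = (-0.293993, -0.000002))
  m=6: (0.293224, -0.034475) × (0.000002, 0.000006) = (0.000001, 0.000002)  (running Σ = (-0.293992, 0.000000))
  m=7: (-0.416419, -0.169740) × (-0.000000, 0.000000) = (0.000000, -0.000000)  (running Σ = (-0.293992, 0.000000))
Total Σ_m = (-0.293992, 0.000000). Multiply by 0.837758: (-0.246294, 0.000000). P_7(cos γ) = -0.246294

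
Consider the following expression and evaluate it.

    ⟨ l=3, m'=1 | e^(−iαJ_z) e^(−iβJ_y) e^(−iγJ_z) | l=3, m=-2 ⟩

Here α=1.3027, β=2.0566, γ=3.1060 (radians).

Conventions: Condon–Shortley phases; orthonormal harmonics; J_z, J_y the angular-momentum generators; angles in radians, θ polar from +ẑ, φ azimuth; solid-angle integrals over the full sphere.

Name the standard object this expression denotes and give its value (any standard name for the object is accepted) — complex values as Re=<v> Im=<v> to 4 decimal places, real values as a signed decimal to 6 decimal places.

This is a Wigner D-matrix element — the rotation-matrix element ⟨l m'| R(α,β,γ) |l m⟩ in the angular-momentum basis.
First d^3_{1,-2}(β=2.0566), then the phase factors e^{-i(1)α} and e^{-i(-2)γ}:
c=cos(2.056600/2)=0.516276, s=sin(2.056600/2)=0.856423; N=√[24·2·1·120]=75.894664
Admissible k: 0..1 (factorial args all ≥0)
  k=0: (−1)^3·75.8947/(12)·0.5163^3·0.8564^3 = -0.546687
  k=1: (−1)^4·75.8947/(24)·0.5163^1·0.8564^5 = +0.752180
d^3_{1,-2}(2.0566) = -0.546687 +0.752180 = +0.205493
Phases: e^{-i·(1)·1.3027}=+0.264896-0.964277i, e^{-i·(-2)·3.1060}=+0.997467-0.071125i ⇒ D=+0.040203-0.201522i

Wigner D-matrix element, Re=0.0402 Im=-0.2015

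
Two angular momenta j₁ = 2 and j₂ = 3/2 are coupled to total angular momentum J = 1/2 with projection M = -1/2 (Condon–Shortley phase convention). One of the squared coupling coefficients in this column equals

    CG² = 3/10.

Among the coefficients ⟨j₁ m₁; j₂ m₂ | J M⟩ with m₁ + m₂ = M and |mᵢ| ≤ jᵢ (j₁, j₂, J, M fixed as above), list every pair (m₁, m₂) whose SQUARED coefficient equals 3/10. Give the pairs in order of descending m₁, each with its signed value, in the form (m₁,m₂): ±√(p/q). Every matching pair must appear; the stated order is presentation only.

(-1,1/2): +√(3/10)

Admissible pairs with m₁+m₂ = M = -1/2: (-2,3/2), (-1,1/2), (0,-1/2), (1,-3/2)
  (m₁,m₂)=(1,-3/2): CG² = 1/10, CG = +√(1/10)
  (m₁,m₂)=(0,-1/2): CG² = 1/5, CG = −√(1/5)
  (m₁,m₂)=(-1,1/2): CG² = 3/10, CG = +√(3/10)   ← matches the target
  (m₁,m₂)=(-2,3/2): CG² = 2/5, CG = −√(2/5)
Pairs with CG² = 3/10: (-1,1/2): +√(3/10)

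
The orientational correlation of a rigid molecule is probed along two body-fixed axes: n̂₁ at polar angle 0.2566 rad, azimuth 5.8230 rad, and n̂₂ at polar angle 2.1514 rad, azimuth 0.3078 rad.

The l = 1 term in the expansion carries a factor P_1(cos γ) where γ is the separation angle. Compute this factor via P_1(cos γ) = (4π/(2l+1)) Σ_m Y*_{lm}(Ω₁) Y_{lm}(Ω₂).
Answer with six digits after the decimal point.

Summing Y*_{l m}(θ₁,φ₁)·Y_{l m}(θ₂,φ₂) over m ∈ [−1, 1]; prefactor 4π/(2·1+1) = 4.188790:
  [-1]  conj(Y_{1,-1})(Ω₁) = (0.078562, -0.038942) ; Y_{1,-1}(Ω₂) = (0.275302, -0.087519) ; Δ = (0.018220, -0.017596)
  [+0]  conj(Y_{1,0})(Ω₁) = (0.472605, -0.000000) ; Y_{1,0}(Ω₂) = (-0.268013, 0.000000) ; Δ = (-0.126664, 0.000000)
  [+1]  conj(Y_{1,1})(Ω₁) = (-0.078562, -0.038942) ; Y_{1,1}(Ω₂) = (-0.275302, -0.087519) ; Δ = (0.018220, 0.017596)
Accumulated sum (-0.090224, 0.000000); after 4π/(2l+1) scaling, (-0.377928, 0.000000) ⇒ P_1 = -0.377928

-0.377928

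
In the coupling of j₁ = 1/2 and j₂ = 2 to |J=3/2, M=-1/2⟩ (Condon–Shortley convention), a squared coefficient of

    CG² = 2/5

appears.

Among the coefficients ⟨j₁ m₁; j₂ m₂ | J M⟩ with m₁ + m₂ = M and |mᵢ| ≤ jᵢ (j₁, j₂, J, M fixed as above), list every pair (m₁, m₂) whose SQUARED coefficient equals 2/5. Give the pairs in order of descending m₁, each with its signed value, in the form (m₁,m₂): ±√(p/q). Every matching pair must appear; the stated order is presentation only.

Admissible pairs with m₁+m₂ = M = -1/2: (-1/2,0), (1/2,-1)
  (m₁,m₂)=(1/2,-1): CG² = 3/5, CG = +√(3/5)
  (m₁,m₂)=(-1/2,0): CG² = 2/5, CG = −√(2/5)   ← matches the target
Pairs with CG² = 2/5: (-1/2,0): −√(2/5)

(-1/2,0): −√(2/5)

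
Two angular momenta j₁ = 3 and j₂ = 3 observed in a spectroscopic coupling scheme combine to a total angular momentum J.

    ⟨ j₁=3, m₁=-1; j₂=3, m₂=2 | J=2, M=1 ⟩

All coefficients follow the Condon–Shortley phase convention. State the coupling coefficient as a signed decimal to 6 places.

−√(5/28) = -0.422577

triangle: 4!*2!*2!/9! = 96/362880
(j±m)!: 2!*4!*5!*1!*3!*1! = 34560
prefactor² = (2J+1)*Δ*N² = 320/7
  k=3: −1/(3!*1!*1!*2!*1!*0!) = -1/12
  k=4: +1/(4!*0!*0!*1!*2!*1!) = 1/48
Σ = -1/16  ⇒  CG² = 320/7*(-1/16)² = 5/28
CG = −√(5/28) = -0.422577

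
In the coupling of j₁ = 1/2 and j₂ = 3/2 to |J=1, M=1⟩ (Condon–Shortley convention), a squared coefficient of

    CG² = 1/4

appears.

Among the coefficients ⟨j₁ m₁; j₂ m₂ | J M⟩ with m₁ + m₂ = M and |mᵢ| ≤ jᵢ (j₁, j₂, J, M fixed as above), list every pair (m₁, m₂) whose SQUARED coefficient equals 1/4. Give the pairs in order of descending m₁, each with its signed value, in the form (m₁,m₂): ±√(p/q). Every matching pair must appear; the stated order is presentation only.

(1/2,1/2): +√(1/4)

Admissible pairs with m₁+m₂ = M = 1: (-1/2,3/2), (1/2,1/2)
  (m₁,m₂)=(1/2,1/2): CG² = 1/4, CG = +√(1/4)   ← matches the target
  (m₁,m₂)=(-1/2,3/2): CG² = 3/4, CG = −√(3/4)
Pairs with CG² = 1/4: (1/2,1/2): +√(1/4)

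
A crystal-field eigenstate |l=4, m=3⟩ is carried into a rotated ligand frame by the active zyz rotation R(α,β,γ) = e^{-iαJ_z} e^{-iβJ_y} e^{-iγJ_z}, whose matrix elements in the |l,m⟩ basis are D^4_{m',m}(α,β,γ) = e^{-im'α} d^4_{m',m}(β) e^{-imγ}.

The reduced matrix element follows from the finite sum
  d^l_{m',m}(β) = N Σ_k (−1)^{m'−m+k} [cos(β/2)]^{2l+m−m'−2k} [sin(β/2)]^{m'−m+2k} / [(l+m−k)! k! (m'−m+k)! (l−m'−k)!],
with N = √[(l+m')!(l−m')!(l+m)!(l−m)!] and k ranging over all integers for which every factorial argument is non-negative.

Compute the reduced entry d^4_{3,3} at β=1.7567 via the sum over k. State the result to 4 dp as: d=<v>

d^4_{3,3}(β=1.7567) via the finite sum:
Half-angle: c=0.638422, s=0.769687. N=√(5040·1·5040·1)=5040.000000
k: max(0,(3)−(3))=0 … min(4+(3),4−(3))=1
  k=0: (−1)^0·5040.0000/(5040)·0.6384^8·0.7697^0 = +0.027597
  k=1: (−1)^1·5040.0000/(720)·0.6384^6·0.7697^2 = -0.280784
d^4_{3,3}(1.7567) = +0.027597 -0.280784 = -0.253187

d=-0.2532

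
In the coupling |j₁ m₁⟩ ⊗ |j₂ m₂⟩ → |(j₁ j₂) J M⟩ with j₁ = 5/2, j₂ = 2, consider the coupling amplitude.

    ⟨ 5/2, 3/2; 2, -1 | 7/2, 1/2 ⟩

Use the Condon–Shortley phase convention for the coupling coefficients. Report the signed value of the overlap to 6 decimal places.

+0.619780  (= +√(121/315))

triangle: 1!*4!*3!/9! = 144/362880
(j±m)!: 4!*1!*1!*3!*4!*3! = 20736
prefactor² = (2J+1)*Δ*N² = 2304/35
  k=0: +1/(0!*1!*1!*1!*3!*2!) = 1/12
  k=1: −1/(1!*0!*0!*0!*4!*3!) = -1/144
Σ = 11/144  ⇒  CG² = 2304/35*(11/144)² = 121/315
CG = +√(121/315) = +0.619780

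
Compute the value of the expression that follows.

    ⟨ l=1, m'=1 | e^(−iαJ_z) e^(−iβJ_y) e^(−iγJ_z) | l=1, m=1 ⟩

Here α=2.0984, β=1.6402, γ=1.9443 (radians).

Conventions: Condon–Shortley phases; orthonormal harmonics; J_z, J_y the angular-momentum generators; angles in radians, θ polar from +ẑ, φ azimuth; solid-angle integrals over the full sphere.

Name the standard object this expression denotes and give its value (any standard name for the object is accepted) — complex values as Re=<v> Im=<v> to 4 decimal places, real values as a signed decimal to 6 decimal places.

Wigner D-matrix element, Re=-0.2888 Im=0.3648

This is a Wigner D-matrix element — the rotation-matrix element ⟨l m'| R(α,β,γ) |l m⟩ in the angular-momentum basis.
First d^1_{1,1}(β=1.6402), then the phase factors e^{-i(1)α} and e^{-i(1)γ}:
With c≡cos(β/2)=0.682148 and s≡sin(β/2)=0.731214, N=[2·1·2·1]^{1/2}=2.000000
k: max(0,(1)−(1))=0 … min(1+(1),1−(1))=0
  k=0: (−1)^0·2.0000/(2)·0.6821^2·0.7312^0 = +0.465326
d^1_{1,1}(1.6402) = +0.465326
Phases: e^{-i·(1)·2.0984}=-0.503464-0.864016i, e^{-i·(1)·1.9443}=-0.364880-0.931055i ⇒ D=-0.288847+0.364822i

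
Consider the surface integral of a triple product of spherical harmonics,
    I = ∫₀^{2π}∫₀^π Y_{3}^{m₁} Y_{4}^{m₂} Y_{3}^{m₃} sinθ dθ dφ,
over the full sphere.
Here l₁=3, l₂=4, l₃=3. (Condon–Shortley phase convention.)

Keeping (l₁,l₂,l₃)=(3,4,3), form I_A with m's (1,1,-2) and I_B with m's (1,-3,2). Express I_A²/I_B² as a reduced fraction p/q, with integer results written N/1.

Same 3,4,3: normalisation and zero-m 3j drop out of the ratio.
A: Δ: 4! 2! 4! / 11! → 1/34650; sum: t=1:−1/144 t=2:+1/48 = 1/72; 3j²(3 4 3; 1 1 -2) = Δ·Π!·Σ² = 16/693  (sign -1)
B: Δ: 4! 2! 4! / 11! → 1/34650; sum: t=0:+1/288 t=1:−1/144 = -1/288; 3j²(3 4 3; 1 -3 2) = Δ·Π!·Σ² = 1/99  (sign +1)
I_A²/I_B² = (16/693)/(1/99) = 16/7

16/7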